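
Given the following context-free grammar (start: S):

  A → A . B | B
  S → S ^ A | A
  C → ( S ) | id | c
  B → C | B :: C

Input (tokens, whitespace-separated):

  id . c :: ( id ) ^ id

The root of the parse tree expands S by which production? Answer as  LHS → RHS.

S → S ^ A

[S [S [A [A [B [C id]]] . [B [B [C c]] :: [C ( [S [A [B [C id]]]] )]]]] ^ [A [B [C id]]]]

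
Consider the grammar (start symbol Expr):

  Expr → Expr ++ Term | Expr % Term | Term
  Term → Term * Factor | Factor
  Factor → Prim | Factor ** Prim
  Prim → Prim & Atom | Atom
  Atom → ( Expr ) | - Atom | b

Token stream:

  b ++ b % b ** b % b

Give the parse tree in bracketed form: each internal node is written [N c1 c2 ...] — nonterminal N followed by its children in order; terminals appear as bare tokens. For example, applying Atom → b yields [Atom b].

Expr
Expr % Term
Expr % Term % Term
Expr ++ Term % Term % Term
Term ++ Term % Term % Term
Factor ++ Term % Term % Term
Prim ++ Term % Term % Term
Atom ++ Term % Term % Term
b ++ Term % Term % Term
b ++ Factor % Term % Term
b ++ Prim % Term % Term
b ++ Atom % Term % Term
b ++ b % Term % Term
b ++ b % Factor % Term
b ++ b % Factor ** Prim % Term
b ++ b % Prim ** Prim % Term
b ++ b % Atom ** Prim % Term
b ++ b % b ** Prim % Term
b ++ b % b ** Atom % Term
b ++ b % b ** b % Term
b ++ b % b ** b % Factor
b ++ b % b ** b % Prim
b ++ b % b ** b % Atom
b ++ b % b ** b % b

[Expr [Expr [Expr [Expr [Term [Factor [Prim [Atom b]]]]] ++ [Term [Factor [Prim [Atom b]]]]] % [Term [Factor [Factor [Prim [Atom b]]] ** [Prim [Atom b]]]]] % [Term [Factor [Prim [Atom b]]]]]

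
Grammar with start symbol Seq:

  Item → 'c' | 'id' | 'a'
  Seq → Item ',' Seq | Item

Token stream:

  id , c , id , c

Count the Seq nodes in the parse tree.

[Seq [Item id] , [Seq [Item c] , [Seq [Item id] , [Seq [Item c]]]]]

4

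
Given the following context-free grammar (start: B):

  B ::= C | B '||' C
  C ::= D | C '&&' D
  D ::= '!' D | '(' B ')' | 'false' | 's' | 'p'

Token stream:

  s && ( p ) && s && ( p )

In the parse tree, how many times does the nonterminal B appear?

[B [C [C [C [C [D s]] && [D ( [B [C [D p]]] )]] && [D s]] && [D ( [B [C [D p]]] )]]]

3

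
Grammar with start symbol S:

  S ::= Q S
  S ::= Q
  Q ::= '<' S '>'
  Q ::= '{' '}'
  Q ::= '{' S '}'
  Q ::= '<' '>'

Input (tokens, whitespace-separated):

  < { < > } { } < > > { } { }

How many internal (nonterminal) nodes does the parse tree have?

[S [Q < [S [Q { [S [Q < >]] }] [S [Q { }] [S [Q < >]]]] >] [S [Q { }] [S [Q { }]]]]

14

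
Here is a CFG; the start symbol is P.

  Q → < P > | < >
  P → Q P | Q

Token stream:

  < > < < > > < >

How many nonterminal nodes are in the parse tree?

[P [Q < >] [P [Q < [P [Q < >]] >] [P [Q < >]]]]

8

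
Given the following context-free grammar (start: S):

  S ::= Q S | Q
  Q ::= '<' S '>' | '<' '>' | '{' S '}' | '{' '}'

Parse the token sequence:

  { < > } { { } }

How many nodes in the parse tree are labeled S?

[S [Q { [S [Q < >]] }] [S [Q { [S [Q { }]] }]]]

4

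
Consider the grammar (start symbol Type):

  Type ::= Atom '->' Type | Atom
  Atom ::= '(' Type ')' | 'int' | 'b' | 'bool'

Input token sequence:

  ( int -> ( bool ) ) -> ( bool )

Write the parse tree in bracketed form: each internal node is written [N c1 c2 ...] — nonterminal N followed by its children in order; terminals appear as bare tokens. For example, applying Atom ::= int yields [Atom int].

Type
Atom -> Type
( Type ) -> Type
( Atom -> Type ) -> Type
( int -> Type ) -> Type
( int -> Atom ) -> Type
( int -> ( Type ) ) -> Type
( int -> ( Atom ) ) -> Type
( int -> ( bool ) ) -> Type
( int -> ( bool ) ) -> Atom
( int -> ( bool ) ) -> ( Type )
( int -> ( bool ) ) -> ( Atom )
( int -> ( bool ) ) -> ( bool )

[Type [Atom ( [Type [Atom int] -> [Type [Atom ( [Type [Atom bool]] )]]] )] -> [Type [Atom ( [Type [Atom bool]] )]]]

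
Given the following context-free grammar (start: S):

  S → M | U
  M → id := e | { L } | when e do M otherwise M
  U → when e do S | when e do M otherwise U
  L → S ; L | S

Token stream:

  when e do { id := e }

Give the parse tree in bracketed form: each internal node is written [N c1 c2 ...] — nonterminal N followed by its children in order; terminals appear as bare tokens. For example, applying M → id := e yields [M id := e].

[S [U when e do [S [M { [L [S [M id := e]]] }]]]]

S
U
when e do S
when e do M
when e do { L }
when e do { S }
when e do { M }
when e do { id := e }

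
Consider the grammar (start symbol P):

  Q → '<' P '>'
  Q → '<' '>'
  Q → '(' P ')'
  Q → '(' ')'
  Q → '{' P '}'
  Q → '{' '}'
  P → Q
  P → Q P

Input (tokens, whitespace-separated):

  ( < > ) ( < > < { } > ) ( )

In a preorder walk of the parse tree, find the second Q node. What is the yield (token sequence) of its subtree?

[P [Q ( [P [Q < >]] )] [P [Q ( [P [Q < >] [P [Q < [P [Q { }]] >]]] )] [P [Q ( )]]]]

< >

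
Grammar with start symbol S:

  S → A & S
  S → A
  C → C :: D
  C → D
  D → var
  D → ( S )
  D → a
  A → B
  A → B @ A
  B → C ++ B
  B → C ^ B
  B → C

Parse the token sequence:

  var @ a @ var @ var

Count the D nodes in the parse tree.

4

[S [A [B [C [D var]]] @ [A [B [C [D a]]] @ [A [B [C [D var]]] @ [A [B [C [D var]]]]]]]]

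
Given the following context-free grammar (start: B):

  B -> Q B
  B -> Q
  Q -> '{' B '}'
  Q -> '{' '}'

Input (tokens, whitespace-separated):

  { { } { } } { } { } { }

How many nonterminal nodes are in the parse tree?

12

[B [Q { [B [Q { }] [B [Q { }]]] }] [B [Q { }] [B [Q { }] [B [Q { }]]]]]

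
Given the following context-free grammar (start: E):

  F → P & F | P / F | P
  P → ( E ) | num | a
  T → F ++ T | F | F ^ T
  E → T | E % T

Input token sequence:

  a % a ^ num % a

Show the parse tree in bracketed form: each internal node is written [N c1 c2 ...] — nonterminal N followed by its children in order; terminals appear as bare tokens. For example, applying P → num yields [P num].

E
E % T
E % T % T
T % T % T
F % T % T
P % T % T
a % T % T
a % F ^ T % T
a % P ^ T % T
a % a ^ T % T
a % a ^ F % T
a % a ^ P % T
a % a ^ num % T
a % a ^ num % F
a % a ^ num % P
a % a ^ num % a

[E [E [E [T [F [P a]]]] % [T [F [P a]] ^ [T [F [P num]]]]] % [T [F [P a]]]]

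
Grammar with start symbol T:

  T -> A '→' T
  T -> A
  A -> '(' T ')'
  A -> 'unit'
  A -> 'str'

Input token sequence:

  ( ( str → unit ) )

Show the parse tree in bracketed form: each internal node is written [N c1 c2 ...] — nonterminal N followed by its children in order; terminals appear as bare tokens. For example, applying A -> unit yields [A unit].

T
A
( T )
( A )
( ( T ) )
( ( A → T ) )
( ( str → T ) )
( ( str → A ) )
( ( str → unit ) )

[T [A ( [T [A ( [T [A str] → [T [A unit]]] )]] )]]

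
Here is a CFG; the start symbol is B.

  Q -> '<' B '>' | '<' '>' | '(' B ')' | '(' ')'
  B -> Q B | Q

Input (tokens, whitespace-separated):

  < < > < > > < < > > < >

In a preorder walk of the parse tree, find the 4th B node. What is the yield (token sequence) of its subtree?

[B [Q < [B [Q < >] [B [Q < >]]] >] [B [Q < [B [Q < >]] >] [B [Q < >]]]]

< < > > < >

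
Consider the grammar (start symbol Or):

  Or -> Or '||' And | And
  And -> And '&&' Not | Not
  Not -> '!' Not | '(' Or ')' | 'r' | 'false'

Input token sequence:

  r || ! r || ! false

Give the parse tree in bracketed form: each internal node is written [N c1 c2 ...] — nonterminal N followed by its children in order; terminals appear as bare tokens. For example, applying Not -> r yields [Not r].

[Or [Or [Or [And [Not r]]] || [And [Not ! [Not r]]]] || [And [Not ! [Not false]]]]

Or
Or || And
Or || And || And
And || And || And
Not || And || And
r || And || And
r || Not || And
r || ! Not || And
r || ! r || And
r || ! r || Not
r || ! r || ! Not
r || ! r || ! false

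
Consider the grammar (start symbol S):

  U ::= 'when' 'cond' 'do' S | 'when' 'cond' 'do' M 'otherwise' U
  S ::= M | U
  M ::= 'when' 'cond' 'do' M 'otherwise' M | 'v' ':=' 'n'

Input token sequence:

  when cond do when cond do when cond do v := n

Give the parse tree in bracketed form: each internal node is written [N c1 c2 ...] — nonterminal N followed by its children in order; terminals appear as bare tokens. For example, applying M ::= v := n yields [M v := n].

S
U
when cond do S
when cond do U
when cond do when cond do S
when cond do when cond do U
when cond do when cond do when cond do S
when cond do when cond do when cond do M
when cond do when cond do when cond do v := n

[S [U when cond do [S [U when cond do [S [U when cond do [S [M v := n]]]]]]]]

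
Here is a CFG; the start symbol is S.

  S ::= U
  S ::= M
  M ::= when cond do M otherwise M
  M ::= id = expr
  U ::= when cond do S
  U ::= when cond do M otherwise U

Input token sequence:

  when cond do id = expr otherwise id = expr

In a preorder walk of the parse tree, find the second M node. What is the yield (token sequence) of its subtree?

[S [M when cond do [M id = expr] otherwise [M id = expr]]]

id = expr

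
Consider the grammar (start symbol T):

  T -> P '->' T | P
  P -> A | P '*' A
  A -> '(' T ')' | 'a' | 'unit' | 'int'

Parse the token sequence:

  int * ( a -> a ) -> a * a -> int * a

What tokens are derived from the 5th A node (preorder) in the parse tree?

[T [P [P [A int]] * [A ( [T [P [A a]] -> [T [P [A a]]]] )]] -> [T [P [P [A a]] * [A a]] -> [T [P [P [A int]] * [A a]]]]]

a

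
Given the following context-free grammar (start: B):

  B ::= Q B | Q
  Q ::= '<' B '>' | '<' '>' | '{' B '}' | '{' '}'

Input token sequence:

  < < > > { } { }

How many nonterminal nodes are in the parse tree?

[B [Q < [B [Q < >]] >] [B [Q { }] [B [Q { }]]]]

8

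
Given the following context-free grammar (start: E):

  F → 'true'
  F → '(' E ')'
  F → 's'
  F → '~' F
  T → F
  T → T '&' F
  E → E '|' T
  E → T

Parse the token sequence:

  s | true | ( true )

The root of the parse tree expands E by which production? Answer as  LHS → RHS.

[E [E [E [T [F s]]] | [T [F true]]] | [T [F ( [E [T [F true]]] )]]]

E → E '|' T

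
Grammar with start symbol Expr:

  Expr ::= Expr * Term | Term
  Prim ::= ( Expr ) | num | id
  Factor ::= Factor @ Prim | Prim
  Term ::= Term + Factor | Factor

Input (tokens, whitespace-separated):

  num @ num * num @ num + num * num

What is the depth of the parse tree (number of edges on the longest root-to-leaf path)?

[Expr [Expr [Expr [Term [Factor [Factor [Prim num]] @ [Prim num]]]] * [Term [Term [Factor [Factor [Prim num]] @ [Prim num]]] + [Factor [Prim num]]]] * [Term [Factor [Prim num]]]]

7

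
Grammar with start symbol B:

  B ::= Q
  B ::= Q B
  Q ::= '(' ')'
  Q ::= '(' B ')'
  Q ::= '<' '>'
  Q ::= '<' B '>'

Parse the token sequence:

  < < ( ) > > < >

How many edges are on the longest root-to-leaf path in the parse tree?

6

[B [Q < [B [Q < [B [Q ( )]] >]] >] [B [Q < >]]]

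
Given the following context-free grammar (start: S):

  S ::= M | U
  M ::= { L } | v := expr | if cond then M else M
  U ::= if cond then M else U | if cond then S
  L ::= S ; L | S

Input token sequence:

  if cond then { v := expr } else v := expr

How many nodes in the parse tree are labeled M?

4

[S [M if cond then [M { [L [S [M v := expr]]] }] else [M v := expr]]]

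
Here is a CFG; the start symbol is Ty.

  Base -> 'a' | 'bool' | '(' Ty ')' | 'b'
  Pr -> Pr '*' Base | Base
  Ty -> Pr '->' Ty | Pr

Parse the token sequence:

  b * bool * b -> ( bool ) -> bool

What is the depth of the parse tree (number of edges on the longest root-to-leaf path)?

[Ty [Pr [Pr [Pr [Base b]] * [Base bool]] * [Base b]] -> [Ty [Pr [Base ( [Ty [Pr [Base bool]]] )]] -> [Ty [Pr [Base bool]]]]]

7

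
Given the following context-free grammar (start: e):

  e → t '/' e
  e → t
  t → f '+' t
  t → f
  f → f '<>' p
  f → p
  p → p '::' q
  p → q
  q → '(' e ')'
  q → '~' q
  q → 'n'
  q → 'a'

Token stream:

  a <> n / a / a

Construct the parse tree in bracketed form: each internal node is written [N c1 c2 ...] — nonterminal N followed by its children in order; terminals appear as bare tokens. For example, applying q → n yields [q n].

[e [t [f [f [p [q a]]] <> [p [q n]]]] / [e [t [f [p [q a]]]] / [e [t [f [p [q a]]]]]]]

e
t / e
f / e
f <> p / e
p <> p / e
q <> p / e
a <> p / e
a <> q / e
a <> n / e
a <> n / t / e
a <> n / f / e
a <> n / p / e
a <> n / q / e
a <> n / a / e
a <> n / a / t
a <> n / a / f
a <> n / a / p
a <> n / a / q
a <> n / a / a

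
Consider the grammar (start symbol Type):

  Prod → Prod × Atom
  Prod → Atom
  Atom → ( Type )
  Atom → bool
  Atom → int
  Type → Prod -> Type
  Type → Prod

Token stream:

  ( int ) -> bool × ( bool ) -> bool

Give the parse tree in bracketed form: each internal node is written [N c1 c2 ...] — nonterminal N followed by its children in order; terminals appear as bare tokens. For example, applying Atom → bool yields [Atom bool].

[Type [Prod [Atom ( [Type [Prod [Atom int]]] )]] -> [Type [Prod [Prod [Atom bool]] × [Atom ( [Type [Prod [Atom bool]]] )]] -> [Type [Prod [Atom bool]]]]]

Type
Prod -> Type
Atom -> Type
( Type ) -> Type
( Prod ) -> Type
( Atom ) -> Type
( int ) -> Type
( int ) -> Prod -> Type
( int ) -> Prod × Atom -> Type
( int ) -> Atom × Atom -> Type
( int ) -> bool × Atom -> Type
( int ) -> bool × ( Type ) -> Type
( int ) -> bool × ( Prod ) -> Type
( int ) -> bool × ( Atom ) -> Type
( int ) -> bool × ( bool ) -> Type
( int ) -> bool × ( bool ) -> Prod
( int ) -> bool × ( bool ) -> Atom
( int ) -> bool × ( bool ) -> bool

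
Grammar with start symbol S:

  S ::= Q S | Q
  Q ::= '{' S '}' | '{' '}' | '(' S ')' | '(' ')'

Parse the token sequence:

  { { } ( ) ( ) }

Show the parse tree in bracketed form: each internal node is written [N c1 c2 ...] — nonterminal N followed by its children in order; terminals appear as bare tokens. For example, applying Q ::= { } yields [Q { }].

[S [Q { [S [Q { }] [S [Q ( )] [S [Q ( )]]]] }]]

S
Q
{ S }
{ Q S }
{ { } S }
{ { } Q S }
{ { } ( ) S }
{ { } ( ) Q }
{ { } ( ) ( ) }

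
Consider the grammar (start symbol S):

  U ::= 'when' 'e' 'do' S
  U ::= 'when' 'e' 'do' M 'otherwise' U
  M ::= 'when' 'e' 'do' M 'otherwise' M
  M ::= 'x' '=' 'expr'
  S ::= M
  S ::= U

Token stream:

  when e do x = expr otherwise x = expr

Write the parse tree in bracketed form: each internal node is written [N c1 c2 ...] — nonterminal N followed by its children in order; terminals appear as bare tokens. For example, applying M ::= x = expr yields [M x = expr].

[S [M when e do [M x = expr] otherwise [M x = expr]]]

S
M
when e do M otherwise M
when e do x = expr otherwise M
when e do x = expr otherwise x = expr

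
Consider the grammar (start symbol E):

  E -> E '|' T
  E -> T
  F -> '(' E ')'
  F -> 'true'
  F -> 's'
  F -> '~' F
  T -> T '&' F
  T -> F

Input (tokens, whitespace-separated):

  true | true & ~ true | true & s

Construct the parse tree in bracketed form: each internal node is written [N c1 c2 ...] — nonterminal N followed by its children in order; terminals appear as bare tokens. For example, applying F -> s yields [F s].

[E [E [E [T [F true]]] | [T [T [F true]] & [F ~ [F true]]]] | [T [T [F true]] & [F s]]]

E
E | T
E | T | T
T | T | T
F | T | T
true | T | T
true | T & F | T
true | F & F | T
true | true & F | T
true | true & ~ F | T
true | true & ~ true | T
true | true & ~ true | T & F
true | true & ~ true | F & F
true | true & ~ true | true & F
true | true & ~ true | true & s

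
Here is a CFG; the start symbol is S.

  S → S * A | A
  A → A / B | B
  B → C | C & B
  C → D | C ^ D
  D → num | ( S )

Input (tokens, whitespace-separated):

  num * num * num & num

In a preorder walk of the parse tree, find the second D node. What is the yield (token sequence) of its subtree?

num

[S [S [S [A [B [C [D num]]]]] * [A [B [C [D num]]]]] * [A [B [C [D num]] & [B [C [D num]]]]]]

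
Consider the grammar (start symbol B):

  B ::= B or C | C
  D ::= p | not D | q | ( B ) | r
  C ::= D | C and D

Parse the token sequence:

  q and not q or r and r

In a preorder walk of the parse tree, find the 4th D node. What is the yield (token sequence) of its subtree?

r

[B [B [C [C [D q]] and [D not [D q]]]] or [C [C [D r]] and [D r]]]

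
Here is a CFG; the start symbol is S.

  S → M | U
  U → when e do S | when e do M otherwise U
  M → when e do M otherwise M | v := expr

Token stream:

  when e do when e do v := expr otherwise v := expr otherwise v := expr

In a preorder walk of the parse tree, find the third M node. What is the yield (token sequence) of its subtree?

[S [M when e do [M when e do [M v := expr] otherwise [M v := expr]] otherwise [M v := expr]]]

v := expr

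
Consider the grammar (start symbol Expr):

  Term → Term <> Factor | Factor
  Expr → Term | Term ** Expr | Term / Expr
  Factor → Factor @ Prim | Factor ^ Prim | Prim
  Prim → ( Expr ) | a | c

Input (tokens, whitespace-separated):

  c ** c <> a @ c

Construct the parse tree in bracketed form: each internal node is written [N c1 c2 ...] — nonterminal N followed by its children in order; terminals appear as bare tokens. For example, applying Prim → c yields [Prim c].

Expr
Term ** Expr
Factor ** Expr
Prim ** Expr
c ** Expr
c ** Term
c ** Term <> Factor
c ** Factor <> Factor
c ** Prim <> Factor
c ** c <> Factor
c ** c <> Factor @ Prim
c ** c <> Prim @ Prim
c ** c <> a @ Prim
c ** c <> a @ c

[Expr [Term [Factor [Prim c]]] ** [Expr [Term [Term [Factor [Prim c]]] <> [Factor [Factor [Prim a]] @ [Prim c]]]]]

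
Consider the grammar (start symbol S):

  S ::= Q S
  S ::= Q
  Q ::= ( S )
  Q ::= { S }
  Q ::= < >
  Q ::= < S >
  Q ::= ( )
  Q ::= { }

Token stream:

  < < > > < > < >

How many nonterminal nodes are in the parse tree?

8

[S [Q < [S [Q < >]] >] [S [Q < >] [S [Q < >]]]]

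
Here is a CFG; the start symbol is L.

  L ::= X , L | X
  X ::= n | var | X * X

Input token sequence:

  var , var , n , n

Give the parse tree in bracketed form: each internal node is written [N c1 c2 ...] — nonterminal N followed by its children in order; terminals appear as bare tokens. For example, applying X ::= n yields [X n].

L
X , L
var , L
var , X , L
var , var , L
var , var , X , L
var , var , n , L
var , var , n , X
var , var , n , n

[L [X var] , [L [X var] , [L [X n] , [L [X n]]]]]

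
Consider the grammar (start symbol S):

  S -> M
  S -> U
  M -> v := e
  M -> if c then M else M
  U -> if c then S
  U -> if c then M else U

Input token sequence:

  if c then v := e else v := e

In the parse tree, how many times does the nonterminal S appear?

1

[S [M if c then [M v := e] else [M v := e]]]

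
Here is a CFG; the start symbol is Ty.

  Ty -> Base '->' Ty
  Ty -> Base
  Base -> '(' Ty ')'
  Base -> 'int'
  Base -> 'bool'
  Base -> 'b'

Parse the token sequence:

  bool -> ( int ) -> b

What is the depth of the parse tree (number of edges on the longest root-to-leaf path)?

5

[Ty [Base bool] -> [Ty [Base ( [Ty [Base int]] )] -> [Ty [Base b]]]]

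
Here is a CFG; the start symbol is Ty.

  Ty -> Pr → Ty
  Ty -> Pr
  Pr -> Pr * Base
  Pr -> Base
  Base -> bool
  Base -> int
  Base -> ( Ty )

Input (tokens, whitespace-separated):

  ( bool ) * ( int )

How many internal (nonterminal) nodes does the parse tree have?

[Ty [Pr [Pr [Base ( [Ty [Pr [Base bool]]] )]] * [Base ( [Ty [Pr [Base int]]] )]]]

11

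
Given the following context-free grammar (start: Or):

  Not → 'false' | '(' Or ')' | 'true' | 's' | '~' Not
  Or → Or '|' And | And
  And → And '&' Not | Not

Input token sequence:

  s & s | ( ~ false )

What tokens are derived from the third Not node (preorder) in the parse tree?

[Or [Or [And [And [Not s]] & [Not s]]] | [And [Not ( [Or [And [Not ~ [Not false]]]] )]]]

( ~ false )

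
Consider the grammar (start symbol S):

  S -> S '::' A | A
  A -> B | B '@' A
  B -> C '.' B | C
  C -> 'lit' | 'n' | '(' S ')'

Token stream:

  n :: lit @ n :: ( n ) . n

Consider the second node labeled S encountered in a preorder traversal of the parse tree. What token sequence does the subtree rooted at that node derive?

[S [S [S [A [B [C n]]]] :: [A [B [C lit]] @ [A [B [C n]]]]] :: [A [B [C ( [S [A [B [C n]]]] )] . [B [C n]]]]]

n :: lit @ n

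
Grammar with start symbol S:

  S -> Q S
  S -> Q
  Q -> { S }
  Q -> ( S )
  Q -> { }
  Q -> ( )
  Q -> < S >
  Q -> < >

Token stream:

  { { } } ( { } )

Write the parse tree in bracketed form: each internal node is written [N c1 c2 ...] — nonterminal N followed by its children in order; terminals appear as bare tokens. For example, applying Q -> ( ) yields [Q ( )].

S
Q S
{ S } S
{ Q } S
{ { } } S
{ { } } Q
{ { } } ( S )
{ { } } ( Q )
{ { } } ( { } )

[S [Q { [S [Q { }]] }] [S [Q ( [S [Q { }]] )]]]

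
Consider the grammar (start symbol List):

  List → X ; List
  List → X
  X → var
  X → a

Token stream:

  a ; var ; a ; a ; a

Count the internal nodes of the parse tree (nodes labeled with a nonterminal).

[List [X a] ; [List [X var] ; [List [X a] ; [List [X a] ; [List [X a]]]]]]

10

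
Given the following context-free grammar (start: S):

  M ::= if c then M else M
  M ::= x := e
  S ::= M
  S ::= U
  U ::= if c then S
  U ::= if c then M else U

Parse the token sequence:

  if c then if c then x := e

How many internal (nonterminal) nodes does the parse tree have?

6

[S [U if c then [S [U if c then [S [M x := e]]]]]]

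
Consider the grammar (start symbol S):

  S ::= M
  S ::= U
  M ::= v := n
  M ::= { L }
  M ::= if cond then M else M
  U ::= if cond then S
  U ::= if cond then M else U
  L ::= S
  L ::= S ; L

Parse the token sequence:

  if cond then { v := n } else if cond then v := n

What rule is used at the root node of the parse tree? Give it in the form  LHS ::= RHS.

S ::= U

[S [U if cond then [M { [L [S [M v := n]]] }] else [U if cond then [S [M v := n]]]]]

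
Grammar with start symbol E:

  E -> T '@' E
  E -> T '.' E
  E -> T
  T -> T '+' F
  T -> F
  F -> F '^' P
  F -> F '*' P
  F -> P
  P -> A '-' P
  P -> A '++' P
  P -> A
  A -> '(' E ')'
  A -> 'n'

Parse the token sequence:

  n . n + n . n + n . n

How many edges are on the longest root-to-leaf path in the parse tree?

8

[E [T [F [P [A n]]]] . [E [T [T [F [P [A n]]]] + [F [P [A n]]]] . [E [T [T [F [P [A n]]]] + [F [P [A n]]]] . [E [T [F [P [A n]]]]]]]]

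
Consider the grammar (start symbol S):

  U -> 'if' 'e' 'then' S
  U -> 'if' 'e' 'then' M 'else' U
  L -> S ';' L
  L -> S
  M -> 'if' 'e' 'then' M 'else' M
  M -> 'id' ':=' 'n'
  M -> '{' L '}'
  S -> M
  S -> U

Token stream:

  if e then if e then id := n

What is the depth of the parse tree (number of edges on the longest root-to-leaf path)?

[S [U if e then [S [U if e then [S [M id := n]]]]]]

6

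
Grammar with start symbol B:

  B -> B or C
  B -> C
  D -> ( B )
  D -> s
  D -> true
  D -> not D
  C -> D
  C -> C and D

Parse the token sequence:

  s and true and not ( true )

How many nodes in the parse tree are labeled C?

4

[B [C [C [C [D s]] and [D true]] and [D not [D ( [B [C [D true]]] )]]]]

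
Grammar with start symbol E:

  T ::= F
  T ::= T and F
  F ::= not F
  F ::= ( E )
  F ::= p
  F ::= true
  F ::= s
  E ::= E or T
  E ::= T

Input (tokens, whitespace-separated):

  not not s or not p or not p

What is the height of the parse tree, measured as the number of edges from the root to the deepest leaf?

7

[E [E [E [T [F not [F not [F s]]]]] or [T [F not [F p]]]] or [T [F not [F p]]]]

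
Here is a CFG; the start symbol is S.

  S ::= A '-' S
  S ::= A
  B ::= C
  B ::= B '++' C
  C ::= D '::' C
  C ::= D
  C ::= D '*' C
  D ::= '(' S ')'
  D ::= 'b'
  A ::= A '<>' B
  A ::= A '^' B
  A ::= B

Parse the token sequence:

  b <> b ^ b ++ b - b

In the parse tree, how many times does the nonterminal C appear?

5

[S [A [A [A [B [C [D b]]]] <> [B [C [D b]]]] ^ [B [B [C [D b]]] ++ [C [D b]]]] - [S [A [B [C [D b]]]]]]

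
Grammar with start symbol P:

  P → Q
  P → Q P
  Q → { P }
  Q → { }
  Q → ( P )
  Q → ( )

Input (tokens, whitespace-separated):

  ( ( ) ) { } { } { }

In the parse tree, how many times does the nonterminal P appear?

[P [Q ( [P [Q ( )]] )] [P [Q { }] [P [Q { }] [P [Q { }]]]]]

5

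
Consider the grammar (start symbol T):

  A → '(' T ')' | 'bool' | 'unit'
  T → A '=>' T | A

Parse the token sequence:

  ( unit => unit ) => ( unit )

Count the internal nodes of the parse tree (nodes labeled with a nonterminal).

10

[T [A ( [T [A unit] => [T [A unit]]] )] => [T [A ( [T [A unit]] )]]]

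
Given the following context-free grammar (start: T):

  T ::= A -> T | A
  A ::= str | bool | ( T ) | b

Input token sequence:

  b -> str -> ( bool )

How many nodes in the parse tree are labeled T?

[T [A b] -> [T [A str] -> [T [A ( [T [A bool]] )]]]]

4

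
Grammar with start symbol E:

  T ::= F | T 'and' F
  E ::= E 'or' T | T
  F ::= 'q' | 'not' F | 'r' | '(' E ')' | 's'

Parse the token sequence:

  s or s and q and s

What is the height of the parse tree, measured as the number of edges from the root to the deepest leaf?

5

[E [E [T [F s]]] or [T [T [T [F s]] and [F q]] and [F s]]]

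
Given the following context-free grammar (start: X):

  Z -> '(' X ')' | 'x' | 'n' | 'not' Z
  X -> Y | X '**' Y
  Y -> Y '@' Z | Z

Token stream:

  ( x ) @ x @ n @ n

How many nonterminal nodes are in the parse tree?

[X [Y [Y [Y [Y [Z ( [X [Y [Z x]]] )]] @ [Z x]] @ [Z n]] @ [Z n]]]

12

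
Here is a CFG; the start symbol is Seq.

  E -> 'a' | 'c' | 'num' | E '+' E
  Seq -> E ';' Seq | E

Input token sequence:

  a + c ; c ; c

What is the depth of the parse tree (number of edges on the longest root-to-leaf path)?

4

[Seq [E [E a] + [E c]] ; [Seq [E c] ; [Seq [E c]]]]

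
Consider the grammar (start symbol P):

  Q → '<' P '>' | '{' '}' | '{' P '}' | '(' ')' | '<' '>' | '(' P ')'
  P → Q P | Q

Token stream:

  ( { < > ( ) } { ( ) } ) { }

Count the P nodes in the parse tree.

[P [Q ( [P [Q { [P [Q < >] [P [Q ( )]]] }] [P [Q { [P [Q ( )]] }]]] )] [P [Q { }]]]

7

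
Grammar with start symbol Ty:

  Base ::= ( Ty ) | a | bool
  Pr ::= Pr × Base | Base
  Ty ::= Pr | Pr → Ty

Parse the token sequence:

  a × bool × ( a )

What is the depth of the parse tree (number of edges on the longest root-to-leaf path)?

[Ty [Pr [Pr [Pr [Base a]] × [Base bool]] × [Base ( [Ty [Pr [Base a]]] )]]]

6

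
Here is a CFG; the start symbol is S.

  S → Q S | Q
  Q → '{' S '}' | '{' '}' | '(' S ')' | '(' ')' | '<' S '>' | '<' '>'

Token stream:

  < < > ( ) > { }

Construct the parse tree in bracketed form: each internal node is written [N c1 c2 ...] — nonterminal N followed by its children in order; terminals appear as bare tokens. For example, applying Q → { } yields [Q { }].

S
Q S
< S > S
< Q S > S
< < > S > S
< < > Q > S
< < > ( ) > S
< < > ( ) > Q
< < > ( ) > { }

[S [Q < [S [Q < >] [S [Q ( )]]] >] [S [Q { }]]]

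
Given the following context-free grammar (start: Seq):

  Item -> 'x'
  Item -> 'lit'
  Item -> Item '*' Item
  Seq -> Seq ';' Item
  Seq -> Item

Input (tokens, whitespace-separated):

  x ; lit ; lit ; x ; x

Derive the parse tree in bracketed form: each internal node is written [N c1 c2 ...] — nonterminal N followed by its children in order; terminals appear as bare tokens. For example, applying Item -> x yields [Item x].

[Seq [Seq [Seq [Seq [Seq [Item x]] ; [Item lit]] ; [Item lit]] ; [Item x]] ; [Item x]]

Seq
Seq ; Item
Seq ; Item ; Item
Seq ; Item ; Item ; Item
Seq ; Item ; Item ; Item ; Item
Item ; Item ; Item ; Item ; Item
x ; Item ; Item ; Item ; Item
x ; lit ; Item ; Item ; Item
x ; lit ; lit ; Item ; Item
x ; lit ; lit ; x ; Item
x ; lit ; lit ; x ; x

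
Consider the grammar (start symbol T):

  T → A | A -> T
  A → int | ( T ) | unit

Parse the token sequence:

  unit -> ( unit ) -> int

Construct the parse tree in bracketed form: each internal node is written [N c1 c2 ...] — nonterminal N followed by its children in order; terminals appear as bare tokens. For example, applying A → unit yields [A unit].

[T [A unit] -> [T [A ( [T [A unit]] )] -> [T [A int]]]]

T
A -> T
unit -> T
unit -> A -> T
unit -> ( T ) -> T
unit -> ( A ) -> T
unit -> ( unit ) -> T
unit -> ( unit ) -> A
unit -> ( unit ) -> int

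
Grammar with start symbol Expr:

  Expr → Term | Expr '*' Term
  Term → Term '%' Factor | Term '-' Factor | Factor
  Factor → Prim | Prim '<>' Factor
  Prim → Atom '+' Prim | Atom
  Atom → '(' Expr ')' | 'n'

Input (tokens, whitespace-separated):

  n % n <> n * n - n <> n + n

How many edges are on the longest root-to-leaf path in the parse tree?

[Expr [Expr [Term [Term [Factor [Prim [Atom n]]]] % [Factor [Prim [Atom n]] <> [Factor [Prim [Atom n]]]]]] * [Term [Term [Factor [Prim [Atom n]]]] - [Factor [Prim [Atom n]] <> [Factor [Prim [Atom n] + [Prim [Atom n]]]]]]]

7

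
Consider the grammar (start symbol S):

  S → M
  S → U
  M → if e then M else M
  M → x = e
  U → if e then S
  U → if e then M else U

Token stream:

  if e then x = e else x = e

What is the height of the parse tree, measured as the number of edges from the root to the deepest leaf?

3

[S [M if e then [M x = e] else [M x = e]]]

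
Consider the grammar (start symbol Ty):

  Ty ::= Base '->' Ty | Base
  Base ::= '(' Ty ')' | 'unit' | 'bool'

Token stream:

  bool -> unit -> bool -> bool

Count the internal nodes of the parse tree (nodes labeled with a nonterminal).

8

[Ty [Base bool] -> [Ty [Base unit] -> [Ty [Base bool] -> [Ty [Base bool]]]]]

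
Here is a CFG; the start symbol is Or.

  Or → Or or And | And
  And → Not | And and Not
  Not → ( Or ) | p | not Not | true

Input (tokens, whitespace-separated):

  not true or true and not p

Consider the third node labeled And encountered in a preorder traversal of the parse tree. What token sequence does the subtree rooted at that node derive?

[Or [Or [And [Not not [Not true]]]] or [And [And [Not true]] and [Not not [Not p]]]]

true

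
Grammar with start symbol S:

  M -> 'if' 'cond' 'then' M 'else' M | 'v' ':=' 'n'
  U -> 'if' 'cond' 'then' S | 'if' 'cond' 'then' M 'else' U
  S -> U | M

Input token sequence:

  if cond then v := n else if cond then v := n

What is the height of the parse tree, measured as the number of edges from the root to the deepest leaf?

[S [U if cond then [M v := n] else [U if cond then [S [M v := n]]]]]

5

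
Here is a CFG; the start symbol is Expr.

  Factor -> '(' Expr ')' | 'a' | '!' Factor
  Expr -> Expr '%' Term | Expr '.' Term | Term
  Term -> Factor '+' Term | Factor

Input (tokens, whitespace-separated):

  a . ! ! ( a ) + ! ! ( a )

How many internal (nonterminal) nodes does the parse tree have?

18

[Expr [Expr [Term [Factor a]]] . [Term [Factor ! [Factor ! [Factor ( [Expr [Term [Factor a]]] )]]] + [Term [Factor ! [Factor ! [Factor ( [Expr [Term [Factor a]]] )]]]]]]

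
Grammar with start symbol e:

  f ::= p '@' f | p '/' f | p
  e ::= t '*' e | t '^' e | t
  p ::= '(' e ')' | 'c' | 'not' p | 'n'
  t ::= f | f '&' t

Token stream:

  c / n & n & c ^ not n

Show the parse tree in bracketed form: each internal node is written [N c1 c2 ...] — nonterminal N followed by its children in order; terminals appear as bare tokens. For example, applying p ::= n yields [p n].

[e [t [f [p c] / [f [p n]]] & [t [f [p n]] & [t [f [p c]]]]] ^ [e [t [f [p not [p n]]]]]]

e
t ^ e
f & t ^ e
p / f & t ^ e
c / f & t ^ e
c / p & t ^ e
c / n & t ^ e
c / n & f & t ^ e
c / n & p & t ^ e
c / n & n & t ^ e
c / n & n & f ^ e
c / n & n & p ^ e
c / n & n & c ^ e
c / n & n & c ^ t
c / n & n & c ^ f
c / n & n & c ^ p
c / n & n & c ^ not p
c / n & n & c ^ not n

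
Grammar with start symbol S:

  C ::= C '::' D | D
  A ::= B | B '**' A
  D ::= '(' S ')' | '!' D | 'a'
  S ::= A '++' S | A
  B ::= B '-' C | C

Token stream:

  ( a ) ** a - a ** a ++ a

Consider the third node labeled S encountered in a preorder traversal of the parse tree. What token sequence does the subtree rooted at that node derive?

[S [A [B [C [D ( [S [A [B [C [D a]]]]] )]]] ** [A [B [B [C [D a]]] - [C [D a]]] ** [A [B [C [D a]]]]]] ++ [S [A [B [C [D a]]]]]]

a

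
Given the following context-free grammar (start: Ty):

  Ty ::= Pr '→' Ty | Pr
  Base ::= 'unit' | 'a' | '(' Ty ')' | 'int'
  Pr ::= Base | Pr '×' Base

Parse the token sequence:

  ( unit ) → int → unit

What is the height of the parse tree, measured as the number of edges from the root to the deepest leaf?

[Ty [Pr [Base ( [Ty [Pr [Base unit]]] )]] → [Ty [Pr [Base int]] → [Ty [Pr [Base unit]]]]]

6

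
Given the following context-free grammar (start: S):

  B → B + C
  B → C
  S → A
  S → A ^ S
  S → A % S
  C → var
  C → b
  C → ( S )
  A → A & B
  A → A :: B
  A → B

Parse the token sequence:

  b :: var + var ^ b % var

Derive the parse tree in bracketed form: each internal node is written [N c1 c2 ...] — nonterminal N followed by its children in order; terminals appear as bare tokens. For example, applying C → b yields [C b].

[S [A [A [B [C b]]] :: [B [B [C var]] + [C var]]] ^ [S [A [B [C b]]] % [S [A [B [C var]]]]]]

S
A ^ S
A :: B ^ S
B :: B ^ S
C :: B ^ S
b :: B ^ S
b :: B + C ^ S
b :: C + C ^ S
b :: var + C ^ S
b :: var + var ^ S
b :: var + var ^ A % S
b :: var + var ^ B % S
b :: var + var ^ C % S
b :: var + var ^ b % S
b :: var + var ^ b % A
b :: var + var ^ b % B
b :: var + var ^ b % C
b :: var + var ^ b % var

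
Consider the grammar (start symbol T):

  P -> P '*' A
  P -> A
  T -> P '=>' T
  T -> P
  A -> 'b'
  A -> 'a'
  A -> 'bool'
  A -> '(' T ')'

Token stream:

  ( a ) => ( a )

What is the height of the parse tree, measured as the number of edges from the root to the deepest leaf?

[T [P [A ( [T [P [A a]]] )]] => [T [P [A ( [T [P [A a]]] )]]]]

7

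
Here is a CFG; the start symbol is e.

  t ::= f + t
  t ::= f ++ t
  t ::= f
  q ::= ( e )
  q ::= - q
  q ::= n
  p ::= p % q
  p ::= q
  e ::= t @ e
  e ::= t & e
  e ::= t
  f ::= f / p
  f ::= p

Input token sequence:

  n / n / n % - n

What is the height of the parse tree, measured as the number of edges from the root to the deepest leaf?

7

[e [t [f [f [f [p [q n]]] / [p [q n]]] / [p [p [q n]] % [q - [q n]]]]]]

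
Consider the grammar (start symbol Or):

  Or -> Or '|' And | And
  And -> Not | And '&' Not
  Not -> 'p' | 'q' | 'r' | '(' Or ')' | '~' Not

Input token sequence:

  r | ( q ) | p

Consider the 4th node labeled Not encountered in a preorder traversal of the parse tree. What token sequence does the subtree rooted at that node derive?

[Or [Or [Or [And [Not r]]] | [And [Not ( [Or [And [Not q]]] )]]] | [And [Not p]]]

p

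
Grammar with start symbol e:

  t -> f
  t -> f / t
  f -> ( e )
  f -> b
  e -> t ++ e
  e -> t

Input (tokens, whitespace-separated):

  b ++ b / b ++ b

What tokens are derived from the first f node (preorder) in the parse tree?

[e [t [f b]] ++ [e [t [f b] / [t [f b]]] ++ [e [t [f b]]]]]

b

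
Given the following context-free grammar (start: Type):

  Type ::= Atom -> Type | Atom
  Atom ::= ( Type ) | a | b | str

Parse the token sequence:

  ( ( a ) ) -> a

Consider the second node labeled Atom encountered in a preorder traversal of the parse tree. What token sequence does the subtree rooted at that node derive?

( a )

[Type [Atom ( [Type [Atom ( [Type [Atom a]] )]] )] -> [Type [Atom a]]]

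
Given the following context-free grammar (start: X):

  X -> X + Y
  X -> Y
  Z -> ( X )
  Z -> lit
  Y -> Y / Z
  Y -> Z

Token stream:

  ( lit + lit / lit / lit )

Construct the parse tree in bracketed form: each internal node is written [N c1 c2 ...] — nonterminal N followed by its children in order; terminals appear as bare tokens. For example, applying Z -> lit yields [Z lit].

X
Y
Z
( X )
( X + Y )
( Y + Y )
( Z + Y )
( lit + Y )
( lit + Y / Z )
( lit + Y / Z / Z )
( lit + Z / Z / Z )
( lit + lit / Z / Z )
( lit + lit / lit / Z )
( lit + lit / lit / lit )

[X [Y [Z ( [X [X [Y [Z lit]]] + [Y [Y [Y [Z lit]] / [Z lit]] / [Z lit]]] )]]]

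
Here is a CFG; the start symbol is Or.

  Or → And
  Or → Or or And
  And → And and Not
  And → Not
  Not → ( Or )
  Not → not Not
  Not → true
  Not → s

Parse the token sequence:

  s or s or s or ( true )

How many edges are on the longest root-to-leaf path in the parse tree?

[Or [Or [Or [Or [And [Not s]]] or [And [Not s]]] or [And [Not s]]] or [And [Not ( [Or [And [Not true]]] )]]]

6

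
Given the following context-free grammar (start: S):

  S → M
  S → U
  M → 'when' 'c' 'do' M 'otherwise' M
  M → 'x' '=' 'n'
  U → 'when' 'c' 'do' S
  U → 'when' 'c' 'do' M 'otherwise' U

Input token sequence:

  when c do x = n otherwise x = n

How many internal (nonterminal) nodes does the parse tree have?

4

[S [M when c do [M x = n] otherwise [M x = n]]]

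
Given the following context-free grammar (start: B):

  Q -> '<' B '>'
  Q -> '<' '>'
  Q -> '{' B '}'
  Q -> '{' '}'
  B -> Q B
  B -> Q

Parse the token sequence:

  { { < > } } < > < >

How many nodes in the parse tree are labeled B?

[B [Q { [B [Q { [B [Q < >]] }]] }] [B [Q < >] [B [Q < >]]]]

5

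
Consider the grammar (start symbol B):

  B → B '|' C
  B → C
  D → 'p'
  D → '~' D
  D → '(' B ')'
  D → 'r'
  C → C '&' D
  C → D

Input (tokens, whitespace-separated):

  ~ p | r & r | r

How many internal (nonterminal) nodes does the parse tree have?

[B [B [B [C [D ~ [D p]]]] | [C [C [D r]] & [D r]]] | [C [D r]]]

12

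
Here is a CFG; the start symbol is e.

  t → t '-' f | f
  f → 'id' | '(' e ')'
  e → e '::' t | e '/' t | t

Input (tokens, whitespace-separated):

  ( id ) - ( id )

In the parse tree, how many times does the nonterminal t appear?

[e [t [t [f ( [e [t [f id]]] )]] - [f ( [e [t [f id]]] )]]]

4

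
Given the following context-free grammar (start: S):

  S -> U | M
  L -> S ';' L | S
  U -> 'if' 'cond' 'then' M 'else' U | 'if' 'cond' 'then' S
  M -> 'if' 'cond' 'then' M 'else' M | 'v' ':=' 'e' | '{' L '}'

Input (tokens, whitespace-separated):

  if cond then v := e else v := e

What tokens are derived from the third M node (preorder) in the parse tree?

[S [M if cond then [M v := e] else [M v := e]]]

v := e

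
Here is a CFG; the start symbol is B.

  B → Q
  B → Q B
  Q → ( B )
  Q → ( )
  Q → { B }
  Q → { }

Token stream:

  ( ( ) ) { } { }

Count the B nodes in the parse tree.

4

[B [Q ( [B [Q ( )]] )] [B [Q { }] [B [Q { }]]]]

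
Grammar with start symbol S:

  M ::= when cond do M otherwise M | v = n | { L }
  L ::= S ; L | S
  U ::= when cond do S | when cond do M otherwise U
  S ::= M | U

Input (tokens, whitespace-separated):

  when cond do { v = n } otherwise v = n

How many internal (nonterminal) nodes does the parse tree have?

[S [M when cond do [M { [L [S [M v = n]]] }] otherwise [M v = n]]]

7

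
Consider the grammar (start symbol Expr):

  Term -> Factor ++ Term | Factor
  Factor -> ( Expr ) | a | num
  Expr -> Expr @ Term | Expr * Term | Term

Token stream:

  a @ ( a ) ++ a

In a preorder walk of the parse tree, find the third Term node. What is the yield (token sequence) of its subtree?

a

[Expr [Expr [Term [Factor a]]] @ [Term [Factor ( [Expr [Term [Factor a]]] )] ++ [Term [Factor a]]]]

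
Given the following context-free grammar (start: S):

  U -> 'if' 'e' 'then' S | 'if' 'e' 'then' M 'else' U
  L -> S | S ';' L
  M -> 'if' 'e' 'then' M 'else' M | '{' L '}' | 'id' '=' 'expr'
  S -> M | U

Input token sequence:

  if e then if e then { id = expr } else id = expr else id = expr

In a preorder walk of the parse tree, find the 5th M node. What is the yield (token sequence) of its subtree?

id = expr

[S [M if e then [M if e then [M { [L [S [M id = expr]]] }] else [M id = expr]] else [M id = expr]]]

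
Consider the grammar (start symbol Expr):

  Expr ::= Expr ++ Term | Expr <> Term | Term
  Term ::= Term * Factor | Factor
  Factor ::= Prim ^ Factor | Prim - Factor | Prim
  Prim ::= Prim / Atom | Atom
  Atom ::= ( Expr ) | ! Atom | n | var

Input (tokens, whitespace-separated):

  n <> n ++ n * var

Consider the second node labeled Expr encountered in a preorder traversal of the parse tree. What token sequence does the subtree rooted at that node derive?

n <> n

[Expr [Expr [Expr [Term [Factor [Prim [Atom n]]]]] <> [Term [Factor [Prim [Atom n]]]]] ++ [Term [Term [Factor [Prim [Atom n]]]] * [Factor [Prim [Atom var]]]]]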